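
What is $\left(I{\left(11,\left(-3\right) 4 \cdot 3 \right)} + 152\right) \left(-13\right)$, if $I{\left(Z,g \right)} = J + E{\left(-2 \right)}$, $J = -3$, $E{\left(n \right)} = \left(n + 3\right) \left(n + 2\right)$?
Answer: $-1937$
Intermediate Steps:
$E{\left(n \right)} = \left(2 + n\right) \left(3 + n\right)$ ($E{\left(n \right)} = \left(3 + n\right) \left(2 + n\right) = \left(2 + n\right) \left(3 + n\right)$)
$I{\left(Z,g \right)} = -3$ ($I{\left(Z,g \right)} = -3 + \left(6 + \left(-2\right)^{2} + 5 \left(-2\right)\right) = -3 + \left(6 + 4 - 10\right) = -3 + 0 = -3$)
$\left(I{\left(11,\left(-3\right) 4 \cdot 3 \right)} + 152\right) \left(-13\right) = \left(-3 + 152\right) \left(-13\right) = 149 \left(-13\right) = -1937$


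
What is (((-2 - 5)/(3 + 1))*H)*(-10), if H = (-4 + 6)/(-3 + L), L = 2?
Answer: -35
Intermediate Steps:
H = -2 (H = (-4 + 6)/(-3 + 2) = 2/(-1) = 2*(-1) = -2)
(((-2 - 5)/(3 + 1))*H)*(-10) = (((-2 - 5)/(3 + 1))*(-2))*(-10) = (-7/4*(-2))*(-10) = (-7*¼*(-2))*(-10) = -7/4*(-2)*(-10) = (7/2)*(-10) = -35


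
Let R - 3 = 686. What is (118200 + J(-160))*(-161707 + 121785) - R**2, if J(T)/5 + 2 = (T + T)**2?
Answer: -25158919901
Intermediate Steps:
R = 689 (R = 3 + 686 = 689)
J(T) = -10 + 20*T**2 (J(T) = -10 + 5*(T + T)**2 = -10 + 5*(2*T)**2 = -10 + 5*(4*T**2) = -10 + 20*T**2)
(118200 + J(-160))*(-161707 + 121785) - R**2 = (118200 + (-10 + 20*(-160)**2))*(-161707 + 121785) - 1*689**2 = (118200 + (-10 + 20*25600))*(-39922) - 1*474721 = (118200 + (-10 + 512000))*(-39922) - 474721 = (118200 + 511990)*(-39922) - 474721 = 630190*(-39922) - 474721 = -25158445180 - 474721 = -25158919901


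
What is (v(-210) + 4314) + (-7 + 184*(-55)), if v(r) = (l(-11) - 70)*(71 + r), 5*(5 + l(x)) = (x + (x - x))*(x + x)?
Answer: -10578/5 ≈ -2115.6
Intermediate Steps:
l(x) = -5 + 2*x²/5 (l(x) = -5 + ((x + (x - x))*(x + x))/5 = -5 + ((x + 0)*(2*x))/5 = -5 + (x*(2*x))/5 = -5 + (2*x²)/5 = -5 + 2*x²/5)
v(r) = -9443/5 - 133*r/5 (v(r) = ((-5 + (⅖)*(-11)²) - 70)*(71 + r) = ((-5 + (⅖)*121) - 70)*(71 + r) = ((-5 + 242/5) - 70)*(71 + r) = (217/5 - 70)*(71 + r) = -133*(71 + r)/5 = -9443/5 - 133*r/5)
(v(-210) + 4314) + (-7 + 184*(-55)) = ((-9443/5 - 133/5*(-210)) + 4314) + (-7 + 184*(-55)) = ((-9443/5 + 5586) + 4314) + (-7 - 10120) = (18487/5 + 4314) - 10127 = 40057/5 - 10127 = -10578/5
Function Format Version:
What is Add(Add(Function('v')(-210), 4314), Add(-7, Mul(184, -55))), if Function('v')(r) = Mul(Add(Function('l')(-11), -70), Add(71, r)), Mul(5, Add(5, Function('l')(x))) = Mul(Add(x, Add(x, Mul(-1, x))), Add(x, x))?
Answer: Rational(-10578, 5) ≈ -2115.6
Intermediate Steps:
Function('l')(x) = Add(-5, Mul(Rational(2, 5), Pow(x, 2))) (Function('l')(x) = Add(-5, Mul(Rational(1, 5), Mul(Add(x, Add(x, Mul(-1, x))), Add(x, x)))) = Add(-5, Mul(Rational(1, 5), Mul(Add(x, 0), Mul(2, x)))) = Add(-5, Mul(Rational(1, 5), Mul(x, Mul(2, x)))) = Add(-5, Mul(Rational(1, 5), Mul(2, Pow(x, 2)))) = Add(-5, Mul(Rational(2, 5), Pow(x, 2))))
Function('v')(r) = Add(Rational(-9443, 5), Mul(Rational(-133, 5), r)) (Function('v')(r) = Mul(Add(Add(-5, Mul(Rational(2, 5), Pow(-11, 2))), -70), Add(71, r)) = Mul(Add(Add(-5, Mul(Rational(2, 5), 121)), -70), Add(71, r)) = Mul(Add(Add(-5, Rational(242, 5)), -70), Add(71, r)) = Mul(Add(Rational(217, 5), -70), Add(71, r)) = Mul(Rational(-133, 5), Add(71, r)) = Add(Rational(-9443, 5), Mul(Rational(-133, 5), r)))
Add(Add(Function('v')(-210), 4314), Add(-7, Mul(184, -55))) = Add(Add(Add(Rational(-9443, 5), Mul(Rational(-133, 5), -210)), 4314), Add(-7, Mul(184, -55))) = Add(Add(Add(Rational(-9443, 5), 5586), 4314), Add(-7, -10120)) = Add(Add(Rational(18487, 5), 4314), -10127) = Add(Rational(40057, 5), -10127) = Rational(-10578, 5)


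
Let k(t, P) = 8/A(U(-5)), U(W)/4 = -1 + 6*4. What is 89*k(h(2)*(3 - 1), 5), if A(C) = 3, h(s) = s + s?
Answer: 712/3 ≈ 237.33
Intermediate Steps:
U(W) = 92 (U(W) = 4*(-1 + 6*4) = 4*(-1 + 24) = 4*23 = 92)
h(s) = 2*s
k(t, P) = 8/3
89*k(h(2)*(3 - 1), 5) = 89*(8/3) = 712/3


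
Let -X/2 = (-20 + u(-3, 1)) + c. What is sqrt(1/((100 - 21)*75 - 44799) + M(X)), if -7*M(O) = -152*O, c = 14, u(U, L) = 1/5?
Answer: sqrt(466292083397910)/1360590 ≈ 15.871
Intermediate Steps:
u(U, L) = 1/5
X = 58/5 (X = -2*((-20 + 1/5) + 14) = -2*(-99/5 + 14) = -2*(-29/5) = 58/5 ≈ 11.600)
M(O) = 152*O/7 (M(O) = -(-152)*O/7 = 152*O/7)
sqrt(1/((100 - 21)*75 - 44799) + M(X)) = sqrt(1/((100 - 21)*75 - 44799) + (152/7)*(58/5)) = sqrt(1/(79*75 - 44799) + 8816/35) = sqrt(1/(5925 - 44799) + 8816/35) = sqrt(1/(-38874) + 8816/35) = sqrt(-1/38874 + 8816/35) = sqrt(342713149/1360590) = sqrt(466292083397910)/1360590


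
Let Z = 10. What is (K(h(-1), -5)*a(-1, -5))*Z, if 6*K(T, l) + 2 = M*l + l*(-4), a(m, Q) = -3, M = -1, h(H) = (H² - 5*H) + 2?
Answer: -115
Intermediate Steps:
h(H) = 2 + H² - 5*H
K(T, l) = -⅓ - 5*l/6 (K(T, l) = -⅓ + (-l + l*(-4))/6 = -⅓ + (-l - 4*l)/6 = -⅓ + (-5*l)/6 = -⅓ - 5*l/6)
(K(h(-1), -5)*a(-1, -5))*Z = ((-⅓ - ⅚*(-5))*(-3))*10 = ((-⅓ + 25/6)*(-3))*10 = ((23/6)*(-3))*10 = -23/2*10 = -115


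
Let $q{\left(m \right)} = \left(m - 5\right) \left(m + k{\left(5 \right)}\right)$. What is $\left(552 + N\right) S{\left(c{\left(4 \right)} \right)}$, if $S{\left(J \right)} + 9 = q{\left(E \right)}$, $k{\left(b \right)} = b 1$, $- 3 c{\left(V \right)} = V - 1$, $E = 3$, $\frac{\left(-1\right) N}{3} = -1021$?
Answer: $-90375$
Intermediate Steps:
$N = 3063$ ($N = \left(-3\right) \left(-1021\right) = 3063$)
$c{\left(V \right)} = \frac{1}{3} - \frac{V}{3}$ ($c{\left(V \right)} = - \frac{V - 1}{3} = - \frac{-1 + V}{3} = \frac{1}{3} - \frac{V}{3}$)
$k{\left(b \right)} = b$
$q{\left(m \right)} = \left(-5 + m\right) \left(5 + m\right)$ ($q{\left(m \right)} = \left(m - 5\right) \left(m + 5\right) = \left(-5 + m\right) \left(5 + m\right)$)
$S{\left(J \right)} = -25$ ($S{\left(J \right)} = -9 - \left(25 - 3^{2}\right) = -9 + \left(-25 + 9\right) = -9 - 16 = -25$)
$\left(552 + N\right) S{\left(c{\left(4 \right)} \right)} = \left(552 + 3063\right) \left(-25\right) = 3615 \left(-25\right) = -90375$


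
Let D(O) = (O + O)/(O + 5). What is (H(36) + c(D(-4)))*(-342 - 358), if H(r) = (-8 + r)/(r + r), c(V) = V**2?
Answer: -405650/9 ≈ -45072.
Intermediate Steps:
D(O) = 2*O/(5 + O) (D(O) = (2*O)/(5 + O) = 2*O/(5 + O))
H(r) = (-8 + r)/(2*r) (H(r) = (-8 + r)/((2*r)) = (-8 + r)*(1/(2*r)) = (-8 + r)/(2*r))
(H(36) + c(D(-4)))*(-342 - 358) = ((1/2)*(-8 + 36)/36 + (2*(-4)/(5 - 4))**2)*(-342 - 358) = ((1/2)*(1/36)*28 + (2*(-4)/1)**2)*(-700) = (7/18 + (2*(-4)*1)**2)*(-700) = (7/18 + (-8)**2)*(-700) = (7/18 + 64)*(-700) = (1159/18)*(-700) = -405650/9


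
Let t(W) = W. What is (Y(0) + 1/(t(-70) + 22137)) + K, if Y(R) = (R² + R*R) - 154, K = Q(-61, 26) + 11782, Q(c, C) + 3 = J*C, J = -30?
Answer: 239316616/22067 ≈ 10845.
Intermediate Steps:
Q(c, C) = -3 - 30*C
K = 10999 (K = (-3 - 30*26) + 11782 = (-3 - 780) + 11782 = -783 + 11782 = 10999)
Y(R) = -154 + 2*R² (Y(R) = (R² + R²) - 154 = 2*R² - 154 = -154 + 2*R²)
(Y(0) + 1/(t(-70) + 22137)) + K = ((-154 + 2*0²) + 1/(-70 + 22137)) + 10999 = ((-154 + 2*0) + 1/22067) + 10999 = ((-154 + 0) + 1/22067) + 10999 = (-154 + 1/22067) + 10999 = -3398317/22067 + 10999 = 239316616/22067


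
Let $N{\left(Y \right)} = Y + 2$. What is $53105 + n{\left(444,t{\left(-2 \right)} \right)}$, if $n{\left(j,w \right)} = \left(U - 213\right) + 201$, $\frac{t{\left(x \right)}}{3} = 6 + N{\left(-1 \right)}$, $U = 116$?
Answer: $53209$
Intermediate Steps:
$N{\left(Y \right)} = 2 + Y$
$t{\left(x \right)} = 21$ ($t{\left(x \right)} = 3 \left(6 + \left(2 - 1\right)\right) = 3 \left(6 + 1\right) = 3 \cdot 7 = 21$)
$n{\left(j,w \right)} = 104$ ($n{\left(j,w \right)} = \left(116 - 213\right) + 201 = -97 + 201 = 104$)
$53105 + n{\left(444,t{\left(-2 \right)} \right)} = 53105 + 104 = 53209$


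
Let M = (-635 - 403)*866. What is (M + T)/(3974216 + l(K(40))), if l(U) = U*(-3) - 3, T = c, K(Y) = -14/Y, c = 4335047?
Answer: 68722780/79484281 ≈ 0.86461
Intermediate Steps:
T = 4335047
l(U) = -3 - 3*U (l(U) = -3*U - 3 = -3 - 3*U)
M = -898908 (M = -1038*866 = -898908)
(M + T)/(3974216 + l(K(40))) = (-898908 + 4335047)/(3974216 + (-3 - (-42)/40)) = 3436139/(3974216 + (-3 - (-42)/40)) = 3436139/(3974216 + (-3 - 3*(-7/20))) = 3436139/(3974216 + (-3 + 21/20)) = 3436139/(3974216 - 39/20) = 3436139/(79484281/20) = 3436139*(20/79484281) = 68722780/79484281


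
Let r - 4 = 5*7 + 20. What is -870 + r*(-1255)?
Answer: -74915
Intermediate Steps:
r = 59 (r = 4 + (5*7 + 20) = 4 + (35 + 20) = 4 + 55 = 59)
-870 + r*(-1255) = -870 + 59*(-1255) = -870 - 74045 = -74915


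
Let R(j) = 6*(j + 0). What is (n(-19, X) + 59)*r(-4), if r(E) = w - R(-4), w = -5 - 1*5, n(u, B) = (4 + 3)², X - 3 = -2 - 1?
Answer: 1512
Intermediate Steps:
X = 0 (X = 3 + (-2 - 1) = 3 - 3 = 0)
n(u, B) = 49 (n(u, B) = 7² = 49)
w = -10 (w = -5 - 5 = -10)
R(j) = 6*j
r(E) = 14 (r(E) = -10 - 6*(-4) = -10 - 1*(-24) = -10 + 24 = 14)
(n(-19, X) + 59)*r(-4) = (49 + 59)*14 = 108*14 = 1512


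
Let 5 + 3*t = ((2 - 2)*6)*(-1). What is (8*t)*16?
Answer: -640/3 ≈ -213.33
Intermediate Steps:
t = -5/3 (t = -5/3 + (((2 - 2)*6)*(-1))/3 = -5/3 + ((0*6)*(-1))/3 = -5/3 + (0*(-1))/3 = -5/3 + (1/3)*0 = -5/3 + 0 = -5/3 ≈ -1.6667)
(8*t)*16 = (8*(-5/3))*16 = -40/3*16 = -640/3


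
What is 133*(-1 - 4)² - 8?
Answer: 3317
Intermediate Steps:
133*(-1 - 4)² - 8 = 133*(-5)² - 8 = 133*25 - 8 = 3325 - 8 = 3317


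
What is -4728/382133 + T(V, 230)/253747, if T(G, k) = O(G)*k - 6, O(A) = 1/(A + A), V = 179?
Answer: -215115596611/17356753320829 ≈ -0.012394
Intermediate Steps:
O(A) = 1/(2*A)
T(G, k) = -6 + k/(2*G) (T(G, k) = (1/(2*G))*k - 6 = k/(2*G) - 6 = -6 + k/(2*G))
-4728/382133 + T(V, 230)/253747 = -4728/382133 + (-6 + (1/2)*230/179)/253747 = -4728*1/382133 + (-6 + (1/2)*230*(1/179))*(1/253747) = -4728/382133 + (-6 + 115/179)*(1/253747) = -4728/382133 - 959/179*1/253747 = -4728/382133 - 959/45420713 = -215115596611/17356753320829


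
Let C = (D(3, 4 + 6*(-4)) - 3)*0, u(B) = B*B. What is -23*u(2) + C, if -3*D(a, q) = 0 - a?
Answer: -92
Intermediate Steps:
D(a, q) = a/3 (D(a, q) = -(0 - a)/3 = -(-1)*a/3 = a/3)
u(B) = B²
C = 0 (C = ((⅓)*3 - 3)*0 = (1 - 3)*0 = -2*0 = 0)
-23*u(2) + C = -23*2² + 0 = -23*4 + 0 = -92 + 0 = -92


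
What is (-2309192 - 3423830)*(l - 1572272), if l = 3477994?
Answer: -10925546151884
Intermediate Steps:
(-2309192 - 3423830)*(l - 1572272) = (-2309192 - 3423830)*(3477994 - 1572272) = -5733022*1905722 = -10925546151884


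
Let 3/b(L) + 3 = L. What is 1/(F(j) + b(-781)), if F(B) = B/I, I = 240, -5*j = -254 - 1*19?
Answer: 1225/274 ≈ 4.4708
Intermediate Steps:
b(L) = 3/(-3 + L)
j = 273/5 (j = -(-254 - 1*19)/5 = -(-254 - 19)/5 = -⅕*(-273) = 273/5 ≈ 54.600)
F(B) = B/240
1/(F(j) + b(-781)) = 1/((1/240)*(273/5) + 3/(-3 - 781)) = 1/(91/400 + 3/(-784)) = 1/(91/400 + 3*(-1/784)) = 1/(91/400 - 3/784) = 1/(274/1225) = 1225/274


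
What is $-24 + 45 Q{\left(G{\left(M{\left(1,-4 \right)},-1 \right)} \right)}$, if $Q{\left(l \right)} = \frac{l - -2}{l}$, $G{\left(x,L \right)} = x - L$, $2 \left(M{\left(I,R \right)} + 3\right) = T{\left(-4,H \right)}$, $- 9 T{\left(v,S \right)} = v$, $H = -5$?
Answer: $- \frac{237}{8} \approx -29.625$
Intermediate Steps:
$T{\left(v,S \right)} = - \frac{v}{9}$
$M{\left(I,R \right)} = - \frac{25}{9}$ ($M{\left(I,R \right)} = -3 + \frac{\left(- \frac{1}{9}\right) \left(-4\right)}{2} = -3 + \frac{1}{2} \cdot \frac{4}{9} = -3 + \frac{2}{9} = - \frac{25}{9}$)
$Q{\left(l \right)} = \frac{2 + l}{l}$ ($Q{\left(l \right)} = \frac{l + 2}{l} = \frac{2 + l}{l}$)
$-24 + 45 Q{\left(G{\left(M{\left(1,-4 \right)},-1 \right)} \right)} = -24 + 45 \frac{2 - \frac{16}{9}}{- \frac{25}{9} - -1} = -24 + 45 \frac{2 + \left(- \frac{25}{9} + 1\right)}{- \frac{25}{9} + 1} = -24 + 45 \frac{2 - \frac{16}{9}}{- \frac{16}{9}} = -24 + 45 \left(\left(- \frac{9}{16}\right) \frac{2}{9}\right) = -24 + 45 \left(- \frac{1}{8}\right) = -24 - \frac{45}{8} = - \frac{237}{8}$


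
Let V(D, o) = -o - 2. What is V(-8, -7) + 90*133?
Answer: 11975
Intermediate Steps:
V(D, o) = -2 - o
V(-8, -7) + 90*133 = (-2 - 1*(-7)) + 90*133 = (-2 + 7) + 11970 = 5 + 11970 = 11975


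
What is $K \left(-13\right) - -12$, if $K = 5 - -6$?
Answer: $-131$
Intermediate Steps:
$K = 11$ ($K = 5 + 6 = 11$)
$K \left(-13\right) - -12 = 11 \left(-13\right) - -12 = -143 + 12 = -131$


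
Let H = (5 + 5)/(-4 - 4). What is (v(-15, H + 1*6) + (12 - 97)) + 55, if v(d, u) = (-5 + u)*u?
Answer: -499/16 ≈ -31.188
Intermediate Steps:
H = -5/4 (H = 10/(-8) = 10*(-⅛) = -5/4 ≈ -1.2500)
v(d, u) = u*(-5 + u)
(v(-15, H + 1*6) + (12 - 97)) + 55 = ((-5/4 + 1*6)*(-5 + (-5/4 + 1*6)) + (12 - 97)) + 55 = ((-5/4 + 6)*(-5 + (-5/4 + 6)) - 85) + 55 = (19*(-5 + 19/4)/4 - 85) + 55 = ((19/4)*(-¼) - 85) + 55 = (-19/16 - 85) + 55 = -1379/16 + 55 = -499/16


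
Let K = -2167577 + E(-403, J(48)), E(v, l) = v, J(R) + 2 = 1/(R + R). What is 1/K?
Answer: -1/2167980 ≈ -4.6126e-7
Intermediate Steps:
J(R) = -2 + 1/(2*R) (J(R) = -2 + 1/(R + R) = -2 + 1/(2*R))
K = -2167980 (K = -2167577 - 403 = -2167980)
1/K = 1/(-2167980) = -1/2167980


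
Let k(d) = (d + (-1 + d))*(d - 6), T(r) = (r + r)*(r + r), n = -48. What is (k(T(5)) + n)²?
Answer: 348120964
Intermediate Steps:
T(r) = 4*r² (T(r) = (2*r)*(2*r) = 4*r²)
k(d) = (-1 + 2*d)*(-6 + d)
(k(T(5)) + n)² = ((6 - 52*5² + 2*(4*5²)²) - 48)² = ((6 - 52*25 + 2*(4*25)²) - 48)² = ((6 - 13*100 + 2*100²) - 48)² = ((6 - 1300 + 2*10000) - 48)² = ((6 - 1300 + 20000) - 48)² = (18706 - 48)² = 18658² = 348120964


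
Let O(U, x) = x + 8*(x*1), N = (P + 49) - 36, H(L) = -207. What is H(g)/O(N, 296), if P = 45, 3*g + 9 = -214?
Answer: -23/296 ≈ -0.077703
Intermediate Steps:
g = -223/3 (g = -3 + (1/3)*(-214) = -3 - 214/3 = -223/3 ≈ -74.333)
N = 58 (N = (45 + 49) - 36 = 94 - 36 = 58)
O(U, x) = 9*x (O(U, x) = x + 8*x = 9*x)
H(g)/O(N, 296) = -207/(9*296) = -207/2664 = -207*1/2664 = -23/296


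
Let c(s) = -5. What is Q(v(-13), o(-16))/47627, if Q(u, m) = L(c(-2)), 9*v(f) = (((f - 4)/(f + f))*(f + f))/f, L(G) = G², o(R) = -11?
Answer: 25/47627 ≈ 0.00052491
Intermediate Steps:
v(f) = (-4 + f)/(9*f) (v(f) = ((((f - 4)/(f + f))*(f + f))/f)/9 = ((((-4 + f)/((2*f)))*(2*f))/f)/9 = ((((-4 + f)*(1/(2*f)))*(2*f))/f)/9 = ((((-4 + f)/(2*f))*(2*f))/f)/9 = ((-4 + f)/f)/9 = (-4 + f)/(9*f))
Q(u, m) = 25 (Q(u, m) = (-5)² = 25)
Q(v(-13), o(-16))/47627 = 25/47627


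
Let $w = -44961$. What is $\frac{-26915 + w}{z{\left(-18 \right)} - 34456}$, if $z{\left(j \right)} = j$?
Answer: $\frac{35938}{17237} \approx 2.0849$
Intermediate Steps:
$\frac{-26915 + w}{z{\left(-18 \right)} - 34456} = \frac{-26915 - 44961}{-18 - 34456} = - \frac{71876}{-34474} = \left(-71876\right) \left(- \frac{1}{34474}\right) = \frac{35938}{17237}$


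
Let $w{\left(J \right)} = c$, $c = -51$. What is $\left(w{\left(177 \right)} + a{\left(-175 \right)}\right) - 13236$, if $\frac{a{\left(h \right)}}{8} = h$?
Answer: $-14687$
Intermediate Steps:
$w{\left(J \right)} = -51$
$a{\left(h \right)} = 8 h$
$\left(w{\left(177 \right)} + a{\left(-175 \right)}\right) - 13236 = \left(-51 + 8 \left(-175\right)\right) - 13236 = \left(-51 - 1400\right) - 13236 = -1451 - 13236 = -14687$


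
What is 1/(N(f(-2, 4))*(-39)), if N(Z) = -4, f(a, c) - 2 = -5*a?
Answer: 1/156 ≈ 0.0064103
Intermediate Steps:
f(a, c) = 2 - 5*a
1/(N(f(-2, 4))*(-39)) = 1/(-4*(-39)) = 1/156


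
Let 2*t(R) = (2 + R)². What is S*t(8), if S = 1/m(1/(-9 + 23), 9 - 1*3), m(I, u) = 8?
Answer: 25/4 ≈ 6.2500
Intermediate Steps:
t(R) = (2 + R)²/2
S = ⅛ (S = 1/8 = ⅛ ≈ 0.12500)
S*t(8) = ((2 + 8)²/2)/8 = ((½)*10²)/8 = ((½)*100)/8 = (⅛)*50 = 25/4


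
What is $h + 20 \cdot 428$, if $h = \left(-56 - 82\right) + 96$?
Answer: $8518$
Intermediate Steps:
$h = -42$ ($h = -138 + 96 = -42$)
$h + 20 \cdot 428 = -42 + 20 \cdot 428 = -42 + 8560 = 8518$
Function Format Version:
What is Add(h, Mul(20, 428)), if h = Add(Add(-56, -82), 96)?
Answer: 8518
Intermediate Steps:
h = -42 (h = Add(-138, 96) = -42)
Add(h, Mul(20, 428)) = Add(-42, Mul(20, 428)) = Add(-42, 8560) = 8518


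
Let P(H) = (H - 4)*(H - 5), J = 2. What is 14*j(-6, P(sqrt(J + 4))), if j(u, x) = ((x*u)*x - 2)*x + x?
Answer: -4661020 + 1900710*sqrt(6) ≈ -5250.4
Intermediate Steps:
P(H) = (-5 + H)*(-4 + H) (P(H) = (-4 + H)*(-5 + H) = (-5 + H)*(-4 + H))
j(u, x) = x + x*(-2 + u*x**2) (j(u, x) = ((u*x)*x - 2)*x + x = (u*x**2 - 2)*x + x = (-2 + u*x**2)*x + x = x*(-2 + u*x**2) + x = x + x*(-2 + u*x**2))
14*j(-6, P(sqrt(J + 4))) = 14*(-(20 + (sqrt(2 + 4))**2 - 9*sqrt(2 + 4)) - 6*(20 + (sqrt(2 + 4))**2 - 9*sqrt(2 + 4))**3) = 14*(-(20 + (sqrt(6))**2 - 9*sqrt(6)) - 6*(20 + (sqrt(6))**2 - 9*sqrt(6))**3) = 14*(-(20 + 6 - 9*sqrt(6)) - 6*(20 + 6 - 9*sqrt(6))**3) = 14*(-(26 - 9*sqrt(6)) - 6*(26 - 9*sqrt(6))**3) = 14*((-26 + 9*sqrt(6)) - 6*(26 - 9*sqrt(6))**3) = 14*(-26 - 6*(26 - 9*sqrt(6))**3 + 9*sqrt(6)) = -364 - 84*(26 - 9*sqrt(6))**3 + 126*sqrt(6)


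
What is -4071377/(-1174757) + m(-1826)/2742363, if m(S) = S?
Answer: 11163048537569/3221610130791 ≈ 3.4651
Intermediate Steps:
-4071377/(-1174757) + m(-1826)/2742363 = -4071377/(-1174757) - 1826/2742363 = -4071377*(-1/1174757) - 1826*1/2742363 = 4071377/1174757 - 1826/2742363 = 11163048537569/3221610130791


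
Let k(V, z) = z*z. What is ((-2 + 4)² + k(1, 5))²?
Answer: 841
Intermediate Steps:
k(V, z) = z²
((-2 + 4)² + k(1, 5))² = ((-2 + 4)² + 5²)² = (2² + 25)² = (4 + 25)² = 29² = 841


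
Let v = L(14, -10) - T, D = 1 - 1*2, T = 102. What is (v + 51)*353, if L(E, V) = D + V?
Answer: -21886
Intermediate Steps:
D = -1 (D = 1 - 2 = -1)
L(E, V) = -1 + V
v = -113 (v = (-1 - 10) - 1*102 = -11 - 102 = -113)
(v + 51)*353 = (-113 + 51)*353 = -62*353 = -21886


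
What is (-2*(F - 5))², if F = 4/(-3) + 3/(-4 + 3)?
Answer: 3136/9 ≈ 348.44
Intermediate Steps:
F = -13/3 (F = 4*(-⅓) + 3/(-1) = -4/3 + 3*(-1) = -4/3 - 3 = -13/3 ≈ -4.3333)
(-2*(F - 5))² = (-2*(-13/3 - 5))² = (-2*(-28/3))² = (56/3)² = 3136/9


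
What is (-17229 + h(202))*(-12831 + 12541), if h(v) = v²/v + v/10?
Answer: 4931972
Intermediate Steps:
h(v) = 11*v/10 (h(v) = v + v*(⅒) = v + v/10 = 11*v/10)
(-17229 + h(202))*(-12831 + 12541) = (-17229 + (11/10)*202)*(-12831 + 12541) = (-17229 + 1111/5)*(-290) = -85034/5*(-290) = 4931972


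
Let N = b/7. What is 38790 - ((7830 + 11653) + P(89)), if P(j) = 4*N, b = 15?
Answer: 135089/7 ≈ 19298.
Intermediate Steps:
N = 15/7 ≈ 2.1429
P(j) = 60/7 (P(j) = 4*(15/7) = 60/7)
38790 - ((7830 + 11653) + P(89)) = 38790 - ((7830 + 11653) + 60/7) = 38790 - (19483 + 60/7) = 38790 - 1*136441/7 = 38790 - 136441/7 = 135089/7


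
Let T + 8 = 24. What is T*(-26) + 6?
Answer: -410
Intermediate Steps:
T = 16 (T = -8 + 24 = 16)
T*(-26) + 6 = 16*(-26) + 6 = -416 + 6 = -410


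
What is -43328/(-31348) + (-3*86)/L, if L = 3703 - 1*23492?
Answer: 216376394/155086393 ≈ 1.3952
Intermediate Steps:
L = -19789 (L = 3703 - 23492 = -19789)
-43328/(-31348) + (-3*86)/L = -43328/(-31348) - 3*86/(-19789) = -43328*(-1/31348) - 258*(-1/19789) = 10832/7837 + 258/19789 = 216376394/155086393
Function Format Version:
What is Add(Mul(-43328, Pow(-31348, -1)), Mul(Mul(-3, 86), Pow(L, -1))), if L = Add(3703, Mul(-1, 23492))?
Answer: Rational(216376394, 155086393) ≈ 1.3952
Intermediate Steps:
L = -19789 (L = Add(3703, -23492) = -19789)
Add(Mul(-43328, Pow(-31348, -1)), Mul(Mul(-3, 86), Pow(L, -1))) = Add(Mul(-43328, Pow(-31348, -1)), Mul(Mul(-3, 86), Pow(-19789, -1))) = Add(Mul(-43328, Rational(-1, 31348)), Mul(-258, Rational(-1, 19789))) = Add(Rational(10832, 7837), Rational(258, 19789)) = Rational(216376394, 155086393)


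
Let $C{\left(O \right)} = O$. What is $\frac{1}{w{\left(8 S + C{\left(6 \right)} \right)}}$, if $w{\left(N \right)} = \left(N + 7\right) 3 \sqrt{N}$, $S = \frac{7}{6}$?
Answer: $\frac{\sqrt{138}}{3082} \approx 0.0038116$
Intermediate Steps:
$S = \frac{7}{6}$ ($S = 7 \cdot \frac{1}{6} = \frac{7}{6} \approx 1.1667$)
$w{\left(N \right)} = \sqrt{N} \left(21 + 3 N\right)$ ($w{\left(N \right)} = \left(7 + N\right) 3 \sqrt{N} = \left(21 + 3 N\right) \sqrt{N} = \sqrt{N} \left(21 + 3 N\right)$)
$\frac{1}{w{\left(8 S + C{\left(6 \right)} \right)}} = \frac{1}{3 \sqrt{8 \cdot \frac{7}{6} + 6} \left(7 + \left(8 \cdot \frac{7}{6} + 6\right)\right)} = \frac{1}{3 \sqrt{\frac{28}{3} + 6} \left(7 + \left(\frac{28}{3} + 6\right)\right)} = \frac{1}{3 \sqrt{\frac{46}{3}} \left(7 + \frac{46}{3}\right)} = \frac{1}{3 \frac{\sqrt{138}}{3} \cdot \frac{67}{3}} = \frac{1}{\frac{67}{3} \sqrt{138}} = \frac{\sqrt{138}}{3082}$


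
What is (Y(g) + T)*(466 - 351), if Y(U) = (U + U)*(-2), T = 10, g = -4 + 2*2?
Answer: 1150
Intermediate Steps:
g = 0 (g = -4 + 4 = 0)
Y(U) = -4*U (Y(U) = (2*U)*(-2) = -4*U)
(Y(g) + T)*(466 - 351) = (-4*0 + 10)*(466 - 351) = (0 + 10)*115 = 10*115 = 1150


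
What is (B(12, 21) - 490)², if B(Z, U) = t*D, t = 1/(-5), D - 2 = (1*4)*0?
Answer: 6012304/25 ≈ 2.4049e+5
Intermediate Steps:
D = 2 (D = 2 + (1*4)*0 = 2 + 4*0 = 2 + 0 = 2)
t = -⅕ ≈ -0.20000
B(Z, U) = -⅖ (B(Z, U) = -⅕*2 = -⅖)
(B(12, 21) - 490)² = (-⅖ - 490)² = (-2452/5)² = 6012304/25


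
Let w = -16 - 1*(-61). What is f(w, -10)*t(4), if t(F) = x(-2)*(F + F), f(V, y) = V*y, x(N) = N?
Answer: 7200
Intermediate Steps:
w = 45 (w = -16 + 61 = 45)
t(F) = -4*F (t(F) = -2*(F + F) = -4*F)
f(w, -10)*t(4) = (45*(-10))*(-4*4) = -450*(-16) = 7200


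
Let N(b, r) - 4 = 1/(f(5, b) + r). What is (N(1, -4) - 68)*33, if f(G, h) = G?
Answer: -2079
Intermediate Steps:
N(b, r) = 4 + 1/(5 + r)
(N(1, -4) - 68)*33 = ((21 + 4*(-4))/(5 - 4) - 68)*33 = ((21 - 16)/1 - 68)*33 = (1*5 - 68)*33 = (5 - 68)*33 = -63*33 = -2079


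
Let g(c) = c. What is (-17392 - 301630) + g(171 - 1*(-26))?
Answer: -318825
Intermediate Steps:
(-17392 - 301630) + g(171 - 1*(-26)) = (-17392 - 301630) + (171 - 1*(-26)) = -319022 + (171 + 26) = -319022 + 197 = -318825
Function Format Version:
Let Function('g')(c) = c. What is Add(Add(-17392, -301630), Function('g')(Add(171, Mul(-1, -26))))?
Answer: -318825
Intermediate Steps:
Add(Add(-17392, -301630), Function('g')(Add(171, Mul(-1, -26)))) = Add(Add(-17392, -301630), Add(171, Mul(-1, -26))) = Add(-319022, Add(171, 26)) = Add(-319022, 197) = -318825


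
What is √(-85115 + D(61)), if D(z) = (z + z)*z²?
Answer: 3*√40983 ≈ 607.33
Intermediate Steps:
D(z) = 2*z³ (D(z) = (2*z)*z² = 2*z³)
√(-85115 + D(61)) = √(-85115 + 2*61³) = √(-85115 + 2*226981) = √(-85115 + 453962) = √368847 = 3*√40983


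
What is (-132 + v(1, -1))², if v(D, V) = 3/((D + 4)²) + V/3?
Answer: 98327056/5625 ≈ 17480.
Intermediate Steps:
v(D, V) = 3/(4 + D)² + V/3 (v(D, V) = 3/((4 + D)²) + V*(⅓) = 3/(4 + D)² + V/3)
(-132 + v(1, -1))² = (-132 + (3/(4 + 1)² + (⅓)*(-1)))² = (-132 + (3/5² - ⅓))² = (-132 + (3*(1/25) - ⅓))² = (-132 + (3/25 - ⅓))² = (-132 - 16/75)² = (-9916/75)² = 98327056/5625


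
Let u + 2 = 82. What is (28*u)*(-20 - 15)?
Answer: -78400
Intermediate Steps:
u = 80 (u = -2 + 82 = 80)
(28*u)*(-20 - 15) = (28*80)*(-20 - 15) = 2240*(-35) = -78400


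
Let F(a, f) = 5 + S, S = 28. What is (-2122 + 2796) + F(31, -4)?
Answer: 707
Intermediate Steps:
F(a, f) = 33 (F(a, f) = 5 + 28 = 33)
(-2122 + 2796) + F(31, -4) = (-2122 + 2796) + 33 = 674 + 33 = 707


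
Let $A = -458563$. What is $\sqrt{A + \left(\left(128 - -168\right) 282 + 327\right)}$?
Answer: $2 i \sqrt{93691} \approx 612.18 i$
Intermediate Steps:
$\sqrt{A + \left(\left(128 - -168\right) 282 + 327\right)} = \sqrt{-458563 + \left(\left(128 - -168\right) 282 + 327\right)} = \sqrt{-458563 + \left(\left(128 + 168\right) 282 + 327\right)} = \sqrt{-458563 + \left(296 \cdot 282 + 327\right)} = \sqrt{-458563 + \left(83472 + 327\right)} = \sqrt{-458563 + 83799} = \sqrt{-374764} = 2 i \sqrt{93691}$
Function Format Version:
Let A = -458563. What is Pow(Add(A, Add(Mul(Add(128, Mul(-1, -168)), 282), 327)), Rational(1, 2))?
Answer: Mul(2, I, Pow(93691, Rational(1, 2))) ≈ Mul(612.18, I)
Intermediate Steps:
Pow(Add(A, Add(Mul(Add(128, Mul(-1, -168)), 282), 327)), Rational(1, 2)) = Pow(Add(-458563, Add(Mul(Add(128, Mul(-1, -168)), 282), 327)), Rational(1, 2)) = Pow(Add(-458563, Add(Mul(Add(128, 168), 282), 327)), Rational(1, 2)) = Pow(Add(-458563, Add(Mul(296, 282), 327)), Rational(1, 2)) = Pow(Add(-458563, Add(83472, 327)), Rational(1, 2)) = Pow(Add(-458563, 83799), Rational(1, 2)) = Pow(-374764, Rational(1, 2)) = Mul(2, I, Pow(93691, Rational(1, 2)))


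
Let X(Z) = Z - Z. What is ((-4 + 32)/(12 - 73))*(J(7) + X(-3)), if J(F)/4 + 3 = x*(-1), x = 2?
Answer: 560/61 ≈ 9.1803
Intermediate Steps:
J(F) = -20 (J(F) = -12 + 4*(2*(-1)) = -12 + 4*(-2) = -12 - 8 = -20)
X(Z) = 0
((-4 + 32)/(12 - 73))*(J(7) + X(-3)) = ((-4 + 32)/(12 - 73))*(-20 + 0) = (28/(-61))*(-20) = (28*(-1/61))*(-20) = -28/61*(-20) = 560/61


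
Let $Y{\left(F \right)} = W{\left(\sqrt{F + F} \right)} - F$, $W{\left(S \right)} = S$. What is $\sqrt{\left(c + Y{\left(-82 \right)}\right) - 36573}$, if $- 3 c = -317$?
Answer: $\frac{\sqrt{-327468 + 18 i \sqrt{41}}}{3} \approx 0.033568 + 190.75 i$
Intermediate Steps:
$c = \frac{317}{3}$ ($c = \left(- \frac{1}{3}\right) \left(-317\right) = \frac{317}{3} \approx 105.67$)
$Y{\left(F \right)} = - F + \sqrt{2} \sqrt{F}$ ($Y{\left(F \right)} = \sqrt{F + F} - F = \sqrt{2 F} - F = \sqrt{2} \sqrt{F} - F = - F + \sqrt{2} \sqrt{F}$)
$\sqrt{\left(c + Y{\left(-82 \right)}\right) - 36573} = \sqrt{\left(\frac{317}{3} + \left(\left(-1\right) \left(-82\right) + \sqrt{2} \sqrt{-82}\right)\right) - 36573} = \sqrt{\left(\frac{317}{3} + \left(82 + \sqrt{2} i \sqrt{82}\right)\right) - 36573} = \sqrt{\left(\frac{317}{3} + \left(82 + 2 i \sqrt{41}\right)\right) - 36573} = \sqrt{\left(\frac{563}{3} + 2 i \sqrt{41}\right) - 36573} = \sqrt{- \frac{109156}{3} + 2 i \sqrt{41}}$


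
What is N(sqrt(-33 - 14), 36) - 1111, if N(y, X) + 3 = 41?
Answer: -1073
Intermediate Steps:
N(y, X) = 38 (N(y, X) = -3 + 41 = 38)
N(sqrt(-33 - 14), 36) - 1111 = 38 - 1111 = -1073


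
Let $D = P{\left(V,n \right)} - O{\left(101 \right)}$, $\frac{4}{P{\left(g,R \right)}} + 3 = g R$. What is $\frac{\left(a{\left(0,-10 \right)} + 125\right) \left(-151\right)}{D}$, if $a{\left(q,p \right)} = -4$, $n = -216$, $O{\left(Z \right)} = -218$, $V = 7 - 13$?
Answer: $- \frac{23624403}{281878} \approx -83.811$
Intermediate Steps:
$V = -6$ ($V = 7 - 13 = -6$)
$P{\left(g,R \right)} = \frac{4}{-3 + R g}$ ($P{\left(g,R \right)} = \frac{4}{-3 + g R} = \frac{4}{-3 + R g}$)
$D = \frac{281878}{1293}$ ($D = \frac{4}{-3 - -1296} - -218 = \frac{4}{-3 + 1296} + 218 = \frac{4}{1293} + 218 = \frac{281878}{1293} \approx 218.0$)
$\frac{\left(a{\left(0,-10 \right)} + 125\right) \left(-151\right)}{D} = \frac{\left(-4 + 125\right) \left(-151\right)}{\frac{281878}{1293}} = 121 \left(-151\right) \frac{1293}{281878} = \left(-18271\right) \frac{1293}{281878} = - \frac{23624403}{281878}$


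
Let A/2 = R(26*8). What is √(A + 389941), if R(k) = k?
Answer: 3*√43373 ≈ 624.79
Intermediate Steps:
A = 416 (A = 2*(26*8) = 2*208 = 416)
√(A + 389941) = √(416 + 389941) = √390357 = 3*√43373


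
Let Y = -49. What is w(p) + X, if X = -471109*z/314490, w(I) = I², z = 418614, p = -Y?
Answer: -32742955406/52415 ≈ -6.2469e+5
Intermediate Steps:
p = 49 (p = -1*(-49) = 49)
X = -32868803821/52415 (X = -471109/(314490/418614) = -471109/(314490*(1/418614)) = -471109/52415/69769 = -471109*69769/52415 = -32868803821/52415 ≈ -6.2709e+5)
w(p) + X = 49² - 32868803821/52415 = 2401 - 32868803821/52415 = -32742955406/52415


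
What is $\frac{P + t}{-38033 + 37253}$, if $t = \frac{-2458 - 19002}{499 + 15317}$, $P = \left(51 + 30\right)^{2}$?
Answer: $- \frac{25936829}{3084120} \approx -8.4098$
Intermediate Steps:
$P = 6561$ ($P = 81^{2} = 6561$)
$t = - \frac{5365}{3954}$ ($t = - \frac{21460}{15816} = \left(-21460\right) \frac{1}{15816} = - \frac{5365}{3954} \approx -1.3569$)
$\frac{P + t}{-38033 + 37253} = \frac{6561 - \frac{5365}{3954}}{-38033 + 37253} = \frac{25936829}{3954 \left(-780\right)} = \frac{25936829}{3954} \left(- \frac{1}{780}\right) = - \frac{25936829}{3084120}$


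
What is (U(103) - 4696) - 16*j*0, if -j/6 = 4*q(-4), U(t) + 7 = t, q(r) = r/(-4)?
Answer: -4600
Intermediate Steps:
q(r) = -r/4 (q(r) = r*(-¼) = -r/4)
U(t) = -7 + t
j = -24 (j = -24*(-¼*(-4)) = -24 ≈ -24.000)
(U(103) - 4696) - 16*j*0 = ((-7 + 103) - 4696) - 16*(-24)*0 = (96 - 4696) + 384*0 = -4600 + 0 = -4600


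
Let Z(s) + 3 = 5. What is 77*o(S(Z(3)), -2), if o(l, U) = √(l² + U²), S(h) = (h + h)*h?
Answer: 154*√17 ≈ 634.96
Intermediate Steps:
Z(s) = 2 (Z(s) = -3 + 5 = 2)
S(h) = 2*h² (S(h) = (2*h)*h = 2*h²)
o(l, U) = √(U² + l²)
77*o(S(Z(3)), -2) = 77*√((-2)² + (2*2²)²) = 77*√(4 + (2*4)²) = 77*√(4 + 8²) = 77*√(4 + 64) = 77*√68 = 77*(2*√17) = 154*√17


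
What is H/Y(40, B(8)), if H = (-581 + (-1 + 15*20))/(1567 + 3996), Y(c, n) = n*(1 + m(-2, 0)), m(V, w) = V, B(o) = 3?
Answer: 94/5563 ≈ 0.016897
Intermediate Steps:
Y(c, n) = -n (Y(c, n) = n*(1 - 2) = n*(-1) = -n)
H = -282/5563 (H = (-581 + (-1 + 300))/5563 = (-581 + 299)*(1/5563) = -282*1/5563 = -282/5563 ≈ -0.050692)
H/Y(40, B(8)) = -282/(5563*((-1*3))) = -282/5563/(-3) = -282/5563*(-1/3) = 94/5563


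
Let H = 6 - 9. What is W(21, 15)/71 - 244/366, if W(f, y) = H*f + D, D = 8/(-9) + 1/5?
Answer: -4996/3195 ≈ -1.5637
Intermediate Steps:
D = -31/45 (D = 8*(-⅑) + 1*(⅕) = -8/9 + ⅕ = -31/45 ≈ -0.68889)
H = -3
W(f, y) = -31/45 - 3*f (W(f, y) = -3*f - 31/45 = -31/45 - 3*f)
W(21, 15)/71 - 244/366 = (-31/45 - 3*21)/71 - 244/366 = (-31/45 - 63)*(1/71) - 244*1/366 = -2866/45*1/71 - ⅔ = -2866/3195 - ⅔ = -4996/3195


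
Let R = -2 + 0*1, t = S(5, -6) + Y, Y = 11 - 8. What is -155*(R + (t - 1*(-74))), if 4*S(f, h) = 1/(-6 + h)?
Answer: -557845/48 ≈ -11622.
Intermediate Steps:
S(f, h) = 1/(4*(-6 + h))
Y = 3
t = 143/48 (t = 1/(4*(-6 - 6)) + 3 = (¼)/(-12) + 3 = (¼)*(-1/12) + 3 = -1/48 + 3 = 143/48 ≈ 2.9792)
R = -2 (R = -2 + 0 = -2)
-155*(R + (t - 1*(-74))) = -155*(-2 + (143/48 - 1*(-74))) = -155*(-2 + (143/48 + 74)) = -155*(-2 + 3695/48) = -155*3599/48 = -557845/48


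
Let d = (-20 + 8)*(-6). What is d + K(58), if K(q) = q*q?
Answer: 3436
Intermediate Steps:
K(q) = q²
d = 72 (d = -12*(-6) = 72)
d + K(58) = 72 + 58² = 72 + 3364 = 3436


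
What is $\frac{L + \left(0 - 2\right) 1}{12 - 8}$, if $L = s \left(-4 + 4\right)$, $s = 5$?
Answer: $- \frac{1}{2} \approx -0.5$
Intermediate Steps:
$L = 0$ ($L = 5 \left(-4 + 4\right) = 5 \cdot 0 = 0$)
$\frac{L + \left(0 - 2\right) 1}{12 - 8} = \frac{0 + \left(0 - 2\right) 1}{12 - 8} = \frac{0 - 2}{4} = \left(0 - 2\right) \frac{1}{4} = \left(-2\right) \frac{1}{4} = - \frac{1}{2}$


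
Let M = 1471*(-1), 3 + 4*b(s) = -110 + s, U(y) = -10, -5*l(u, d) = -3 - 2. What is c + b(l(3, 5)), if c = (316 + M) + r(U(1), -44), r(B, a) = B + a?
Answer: -1237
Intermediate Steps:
l(u, d) = 1 (l(u, d) = -(-3 - 2)/5 = -1/5*(-5) = 1)
b(s) = -113/4 + s/4 (b(s) = -3/4 + (-110 + s)/4 = -3/4 + (-55/2 + s/4) = -113/4 + s/4)
M = -1471
c = -1209 (c = (316 - 1471) + (-10 - 44) = -1155 - 54 = -1209)
c + b(l(3, 5)) = -1209 + (-113/4 + (1/4)*1) = -1209 + (-113/4 + 1/4) = -1209 - 28 = -1237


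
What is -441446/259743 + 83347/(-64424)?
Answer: -50088516925/16733683032 ≈ -2.9933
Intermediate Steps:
-441446/259743 + 83347/(-64424) = -441446*1/259743 + 83347*(-1/64424) = -441446/259743 - 83347/64424 = -50088516925/16733683032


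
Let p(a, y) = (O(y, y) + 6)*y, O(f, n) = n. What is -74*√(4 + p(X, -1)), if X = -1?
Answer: -74*I ≈ -74.0*I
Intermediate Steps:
p(a, y) = y*(6 + y) (p(a, y) = (y + 6)*y = (6 + y)*y = y*(6 + y))
-74*√(4 + p(X, -1)) = -74*√(4 - (6 - 1)) = -74*√(4 - 1*5) = -74*√(4 - 5) = -74*I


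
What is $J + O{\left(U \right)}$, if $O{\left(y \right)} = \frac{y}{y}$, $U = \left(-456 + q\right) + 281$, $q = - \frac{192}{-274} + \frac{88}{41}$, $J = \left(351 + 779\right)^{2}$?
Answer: $1276901$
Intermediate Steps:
$J = 1276900$ ($J = 1130^{2} = 1276900$)
$q = \frac{15992}{5617}$ ($q = \left(-192\right) \left(- \frac{1}{274}\right) + 88 \cdot \frac{1}{41} = \frac{96}{137} + \frac{88}{41} = \frac{15992}{5617} \approx 2.8471$)
$U = - \frac{966983}{5617}$ ($U = \left(-456 + \frac{15992}{5617}\right) + 281 = - \frac{2545360}{5617} + 281 = - \frac{966983}{5617} \approx -172.15$)
$O{\left(y \right)} = 1$
$J + O{\left(U \right)} = 1276900 + 1 = 1276901$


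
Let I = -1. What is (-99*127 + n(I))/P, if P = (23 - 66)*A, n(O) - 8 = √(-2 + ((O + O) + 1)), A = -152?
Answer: -12565/6536 + I*√3/6536 ≈ -1.9224 + 0.000265*I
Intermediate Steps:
n(O) = 8 + √(-1 + 2*O) (n(O) = 8 + √(-2 + ((O + O) + 1)) = 8 + √(-2 + (2*O + 1)) = 8 + √(-2 + (1 + 2*O)) = 8 + √(-1 + 2*O))
P = 6536 (P = (23 - 66)*(-152) = -43*(-152) = 6536)
(-99*127 + n(I))/P = (-99*127 + (8 + √(-1 + 2*(-1))))/6536 = (-12573 + (8 + √(-1 - 2)))*(1/6536) = (-12573 + (8 + √(-3)))*(1/6536) = (-12573 + (8 + I*√3))*(1/6536) = (-12565 + I*√3)*(1/6536) = -12565/6536 + I*√3/6536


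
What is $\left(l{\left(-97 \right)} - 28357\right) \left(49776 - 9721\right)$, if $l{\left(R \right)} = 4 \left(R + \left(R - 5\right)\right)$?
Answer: $-1167723415$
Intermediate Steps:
$l{\left(R \right)} = -20 + 8 R$ ($l{\left(R \right)} = 4 \left(R + \left(-5 + R\right)\right) = 4 \left(-5 + 2 R\right) = -20 + 8 R$)
$\left(l{\left(-97 \right)} - 28357\right) \left(49776 - 9721\right) = \left(\left(-20 + 8 \left(-97\right)\right) - 28357\right) \left(49776 - 9721\right) = \left(\left(-20 - 776\right) - 28357\right) 40055 = \left(-796 - 28357\right) 40055 = \left(-29153\right) 40055 = -1167723415$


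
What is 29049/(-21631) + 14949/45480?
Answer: -332595567/327925960 ≈ -1.0142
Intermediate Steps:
29049/(-21631) + 14949/45480 = 29049*(-1/21631) + 14949*(1/45480) = -29049/21631 + 4983/15160 = -332595567/327925960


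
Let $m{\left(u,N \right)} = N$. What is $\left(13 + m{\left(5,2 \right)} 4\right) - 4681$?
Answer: $-4660$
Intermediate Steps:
$\left(13 + m{\left(5,2 \right)} 4\right) - 4681 = \left(13 + 2 \cdot 4\right) - 4681 = \left(13 + 8\right) - 4681 = 21 - 4681 = -4660$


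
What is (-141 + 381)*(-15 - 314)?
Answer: -78960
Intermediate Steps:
(-141 + 381)*(-15 - 314) = 240*(-329) = -78960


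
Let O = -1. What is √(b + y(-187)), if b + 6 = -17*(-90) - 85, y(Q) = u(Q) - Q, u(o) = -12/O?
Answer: 3*√182 ≈ 40.472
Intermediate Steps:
u(o) = 12 (u(o) = -12/(-1) = -12*(-1) = 12)
y(Q) = 12 - Q
b = 1439 (b = -6 + (-17*(-90) - 85) = -6 + (1530 - 85) = -6 + 1445 = 1439)
√(b + y(-187)) = √(1439 + (12 - 1*(-187))) = √(1439 + (12 + 187)) = √(1439 + 199) = √1638 = 3*√182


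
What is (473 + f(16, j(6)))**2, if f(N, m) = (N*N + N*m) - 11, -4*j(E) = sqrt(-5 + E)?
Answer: 509796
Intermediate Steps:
j(E) = -sqrt(-5 + E)/4
f(N, m) = -11 + N**2 + N*m (f(N, m) = (N**2 + N*m) - 11 = -11 + N**2 + N*m)
(473 + f(16, j(6)))**2 = (473 + (-11 + 16**2 + 16*(-sqrt(-5 + 6)/4)))**2 = (473 + (-11 + 256 + 16*(-sqrt(1)/4)))**2 = (473 + (-11 + 256 + 16*(-1/4*1)))**2 = (473 + (-11 + 256 + 16*(-1/4)))**2 = (473 + (-11 + 256 - 4))**2 = (473 + 241)**2 = 714**2 = 509796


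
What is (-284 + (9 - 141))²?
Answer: 173056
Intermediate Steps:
(-284 + (9 - 141))² = (-284 - 132)² = (-416)² = 173056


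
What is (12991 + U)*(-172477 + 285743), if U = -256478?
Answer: -27578798542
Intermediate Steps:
(12991 + U)*(-172477 + 285743) = (12991 - 256478)*(-172477 + 285743) = -243487*113266 = -27578798542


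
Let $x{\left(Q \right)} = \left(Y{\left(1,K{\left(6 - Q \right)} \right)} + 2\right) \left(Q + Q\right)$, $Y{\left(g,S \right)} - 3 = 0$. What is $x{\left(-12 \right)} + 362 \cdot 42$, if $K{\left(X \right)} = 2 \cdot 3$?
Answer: $15084$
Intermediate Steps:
$K{\left(X \right)} = 6$
$Y{\left(g,S \right)} = 3$ ($Y{\left(g,S \right)} = 3 + 0 = 3$)
$x{\left(Q \right)} = 10 Q$ ($x{\left(Q \right)} = \left(3 + 2\right) \left(Q + Q\right) = 5 \cdot 2 Q = 10 Q$)
$x{\left(-12 \right)} + 362 \cdot 42 = 10 \left(-12\right) + 362 \cdot 42 = -120 + 15204 = 15084$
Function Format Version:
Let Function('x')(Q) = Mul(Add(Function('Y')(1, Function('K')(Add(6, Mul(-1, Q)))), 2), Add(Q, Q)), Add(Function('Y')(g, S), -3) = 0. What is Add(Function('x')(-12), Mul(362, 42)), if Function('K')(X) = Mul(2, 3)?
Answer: 15084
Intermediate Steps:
Function('K')(X) = 6
Function('Y')(g, S) = 3 (Function('Y')(g, S) = Add(3, 0) = 3)
Function('x')(Q) = Mul(10, Q) (Function('x')(Q) = Mul(Add(3, 2), Add(Q, Q)) = Mul(5, Mul(2, Q)) = Mul(10, Q))
Add(Function('x')(-12), Mul(362, 42)) = Add(Mul(10, -12), Mul(362, 42)) = Add(-120, 15204) = 15084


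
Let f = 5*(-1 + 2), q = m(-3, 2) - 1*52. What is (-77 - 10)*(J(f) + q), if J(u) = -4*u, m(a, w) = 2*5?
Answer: 5394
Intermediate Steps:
m(a, w) = 10
q = -42 (q = 10 - 1*52 = 10 - 52 = -42)
f = 5 (f = 5*1 = 5)
(-77 - 10)*(J(f) + q) = (-77 - 10)*(-4*5 - 42) = -87*(-20 - 42) = -87*(-62) = 5394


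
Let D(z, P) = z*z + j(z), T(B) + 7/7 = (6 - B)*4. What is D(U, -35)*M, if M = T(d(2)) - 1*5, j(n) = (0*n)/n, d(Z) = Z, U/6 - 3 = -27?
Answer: 207360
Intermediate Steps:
U = -144 (U = 18 + 6*(-27) = 18 - 162 = -144)
T(B) = 23 - 4*B (T(B) = -1 + (6 - B)*4 = -1 + (24 - 4*B) = 23 - 4*B)
j(n) = 0 (j(n) = 0/n = 0)
D(z, P) = z² (D(z, P) = z*z + 0 = z² + 0 = z²)
M = 10 (M = (23 - 4*2) - 1*5 = (23 - 8) - 5 = 15 - 5 = 10)
D(U, -35)*M = (-144)²*10 = 20736*10 = 207360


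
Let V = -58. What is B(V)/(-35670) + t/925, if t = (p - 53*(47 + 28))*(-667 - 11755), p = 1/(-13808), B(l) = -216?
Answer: 405332430062719/7593191800 ≈ 53381.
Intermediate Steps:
p = -1/13808 ≈ -7.2422e-5
t = 340901921011/6904 (t = (-1/13808 - 53*(47 + 28))*(-667 - 11755) = (-1/13808 - 53*75)*(-12422) = (-1/13808 - 3975)*(-12422) = -54886801/13808*(-12422) = 340901921011/6904 ≈ 4.9377e+7)
B(V)/(-35670) + t/925 = -216/(-35670) + (340901921011/6904)/925 = -216*(-1/35670) + (340901921011/6904)*(1/925) = 36/5945 + 340901921011/6386200 = 405332430062719/7593191800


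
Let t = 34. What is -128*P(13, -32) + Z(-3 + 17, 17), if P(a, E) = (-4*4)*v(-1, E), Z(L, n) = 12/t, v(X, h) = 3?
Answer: 104454/17 ≈ 6144.4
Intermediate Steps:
Z(L, n) = 6/17 (Z(L, n) = 12/34 = 12*(1/34) = 6/17)
P(a, E) = -48 (P(a, E) = -4*4*3 = -16*3 = -48)
-128*P(13, -32) + Z(-3 + 17, 17) = -128*(-48) + 6/17 = 6144 + 6/17 = 104454/17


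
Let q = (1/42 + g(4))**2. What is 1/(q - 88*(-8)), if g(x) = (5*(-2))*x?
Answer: 1764/4060897 ≈ 0.00043439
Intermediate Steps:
g(x) = -10*x
q = 2819041/1764 (q = (1/42 - 10*4)**2 = (1/42 - 40)**2 = (-1679/42)**2 = 2819041/1764 ≈ 1598.1)
1/(q - 88*(-8)) = 1/(2819041/1764 - 88*(-8)) = 1/(2819041/1764 + 704) = 1/(4060897/1764) = 1764/4060897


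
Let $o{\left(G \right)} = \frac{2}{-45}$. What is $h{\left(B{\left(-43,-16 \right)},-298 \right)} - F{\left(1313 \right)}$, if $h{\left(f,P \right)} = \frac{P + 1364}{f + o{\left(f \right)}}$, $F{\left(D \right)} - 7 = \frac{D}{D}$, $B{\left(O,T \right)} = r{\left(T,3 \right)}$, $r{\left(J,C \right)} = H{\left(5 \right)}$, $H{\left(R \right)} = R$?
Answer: $\frac{46186}{223} \approx 207.11$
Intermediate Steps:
$r{\left(J,C \right)} = 5$
$B{\left(O,T \right)} = 5$
$o{\left(G \right)} = - \frac{2}{45}$ ($o{\left(G \right)} = 2 \left(- \frac{1}{45}\right) = - \frac{2}{45}$)
$F{\left(D \right)} = 8$ ($F{\left(D \right)} = 7 + \frac{D}{D} = 7 + 1 = 8$)
$h{\left(f,P \right)} = \frac{1364 + P}{- \frac{2}{45} + f}$ ($h{\left(f,P \right)} = \frac{P + 1364}{f - \frac{2}{45}} = \frac{1364 + P}{- \frac{2}{45} + f}$)
$h{\left(B{\left(-43,-16 \right)},-298 \right)} - F{\left(1313 \right)} = \frac{45 \left(1364 - 298\right)}{-2 + 45 \cdot 5} - 8 = 45 \frac{1}{-2 + 225} \cdot 1066 - 8 = 45 \cdot \frac{1}{223} \cdot 1066 - 8 = \frac{47970}{223} - 8 = \frac{46186}{223}$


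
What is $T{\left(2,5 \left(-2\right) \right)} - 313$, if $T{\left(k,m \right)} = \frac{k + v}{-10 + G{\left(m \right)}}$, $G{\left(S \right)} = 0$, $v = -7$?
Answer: $- \frac{625}{2} \approx -312.5$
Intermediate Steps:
$T{\left(k,m \right)} = \frac{7}{10} - \frac{k}{10}$ ($T{\left(k,m \right)} = \frac{k - 7}{-10 + 0} = \frac{-7 + k}{-10} = \left(-7 + k\right) \left(- \frac{1}{10}\right) = \frac{7}{10} - \frac{k}{10}$)
$T{\left(2,5 \left(-2\right) \right)} - 313 = \left(\frac{7}{10} - \frac{1}{5}\right) - 313 = \frac{1}{2} - 313 = - \frac{625}{2}$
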